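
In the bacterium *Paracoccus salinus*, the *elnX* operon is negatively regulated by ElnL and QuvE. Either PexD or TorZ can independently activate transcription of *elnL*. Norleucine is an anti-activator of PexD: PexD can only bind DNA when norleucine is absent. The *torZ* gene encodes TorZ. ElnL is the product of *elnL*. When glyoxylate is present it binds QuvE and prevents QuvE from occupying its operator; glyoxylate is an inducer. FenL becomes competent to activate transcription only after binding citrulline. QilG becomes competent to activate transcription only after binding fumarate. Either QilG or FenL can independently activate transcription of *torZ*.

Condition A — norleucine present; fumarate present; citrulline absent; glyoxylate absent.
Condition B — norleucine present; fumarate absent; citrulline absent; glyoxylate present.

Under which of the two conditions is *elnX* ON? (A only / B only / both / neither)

Condition A:
Norleucine is present, so PexD is inactive.
Fumarate is present, so QilG is active.
Citrulline is absent, so FenL is inactive.
Activator QilG is present, so *torZ* is transcribed.
So TorZ is produced and active.
Activator TorZ is present, so *elnL* is transcribed.
So ElnL is produced and active.
Glyoxylate is absent, so QuvE is active.
With repressor ElnL bound, *elnX* is not transcribed.
→ *elnX* is OFF in A.
Condition B:
Norleucine is present, so PexD is inactive.
Fumarate is absent, so QilG is inactive.
Citrulline is absent, so FenL is inactive.
No activator is available at the *torZ* promoter, so *torZ* is not transcribed.
So TorZ is not produced.
No activator is available at the *elnL* promoter, so *elnL* is not transcribed.
So ElnL is not produced.
Glyoxylate is present, so QuvE is inactive.
With no repressor bound, *elnX* is transcribed.
→ *elnX* is ON in B.

B only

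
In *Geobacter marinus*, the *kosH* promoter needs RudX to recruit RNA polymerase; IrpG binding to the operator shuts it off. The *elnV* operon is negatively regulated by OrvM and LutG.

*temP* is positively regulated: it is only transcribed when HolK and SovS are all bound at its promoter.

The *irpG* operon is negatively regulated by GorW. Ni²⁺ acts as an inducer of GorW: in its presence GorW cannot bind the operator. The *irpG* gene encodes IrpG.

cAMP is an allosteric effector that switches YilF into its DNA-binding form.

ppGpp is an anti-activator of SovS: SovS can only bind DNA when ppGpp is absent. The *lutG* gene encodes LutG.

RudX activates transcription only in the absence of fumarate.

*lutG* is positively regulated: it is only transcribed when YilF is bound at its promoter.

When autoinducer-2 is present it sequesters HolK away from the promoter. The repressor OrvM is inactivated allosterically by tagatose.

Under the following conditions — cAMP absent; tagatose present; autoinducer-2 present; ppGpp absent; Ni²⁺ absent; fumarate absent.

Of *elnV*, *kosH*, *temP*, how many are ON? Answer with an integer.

2

Tagatose is present, so OrvM is inactive.
cAMP is absent, so YilF is inactive.
Required activator YilF is absent, so *lutG* is not transcribed.
So LutG is not produced.
With no repressor bound, *elnV* is transcribed.
→ *elnV* is ON.
Ni²⁺ is absent, so GorW is active.
With repressor GorW bound, *irpG* is not transcribed.
So IrpG is not produced.
Fumarate is absent, so RudX is active.
No repressor is bound and RudX is active, so *kosH* is transcribed.
→ *kosH* is ON.
Autoinducer-2 is present, so HolK is inactive.
ppGpp is absent, so SovS is active.
Required activator HolK is absent, so *temP* is not transcribed.
→ *temP* is OFF.
2 of the 3 genes are transcribed.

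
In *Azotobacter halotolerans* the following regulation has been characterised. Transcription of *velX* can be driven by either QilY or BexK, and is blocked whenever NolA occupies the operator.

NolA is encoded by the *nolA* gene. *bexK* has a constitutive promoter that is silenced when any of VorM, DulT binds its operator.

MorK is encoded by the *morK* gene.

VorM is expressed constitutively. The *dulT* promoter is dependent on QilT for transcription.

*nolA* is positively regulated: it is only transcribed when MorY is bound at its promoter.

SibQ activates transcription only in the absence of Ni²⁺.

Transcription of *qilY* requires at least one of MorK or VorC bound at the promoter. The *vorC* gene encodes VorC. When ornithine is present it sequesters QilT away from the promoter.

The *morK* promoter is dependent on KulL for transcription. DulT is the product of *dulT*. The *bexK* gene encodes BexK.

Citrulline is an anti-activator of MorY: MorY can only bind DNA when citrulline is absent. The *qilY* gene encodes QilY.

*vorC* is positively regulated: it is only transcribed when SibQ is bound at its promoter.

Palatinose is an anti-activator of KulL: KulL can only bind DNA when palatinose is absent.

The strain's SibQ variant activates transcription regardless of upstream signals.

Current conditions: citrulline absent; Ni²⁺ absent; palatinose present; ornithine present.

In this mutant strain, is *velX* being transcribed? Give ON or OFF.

OFF

Palatinose is present, so KulL is inactive.
Required activator KulL is absent, so *morK* is not transcribed.
So MorK is not produced.
SibQ is constitutively active in this strain.
No repressor is bound and SibQ is active, so *vorC* is transcribed.
So VorC is produced and active.
Activator VorC is present, so *qilY* is transcribed.
So QilY is produced and active.
Citrulline is absent, so MorY is active.
No repressor is bound and MorY is active, so *nolA* is transcribed.
So NolA is produced and active.
VorM is produced constitutively and is active.
Ornithine is present, so QilT is inactive.
Required activator QilT is absent, so *dulT* is not transcribed.
So DulT is not produced.
With repressor VorM bound, *bexK* is not transcribed.
So BexK is not produced.
With repressor NolA bound, *velX* is not transcribed.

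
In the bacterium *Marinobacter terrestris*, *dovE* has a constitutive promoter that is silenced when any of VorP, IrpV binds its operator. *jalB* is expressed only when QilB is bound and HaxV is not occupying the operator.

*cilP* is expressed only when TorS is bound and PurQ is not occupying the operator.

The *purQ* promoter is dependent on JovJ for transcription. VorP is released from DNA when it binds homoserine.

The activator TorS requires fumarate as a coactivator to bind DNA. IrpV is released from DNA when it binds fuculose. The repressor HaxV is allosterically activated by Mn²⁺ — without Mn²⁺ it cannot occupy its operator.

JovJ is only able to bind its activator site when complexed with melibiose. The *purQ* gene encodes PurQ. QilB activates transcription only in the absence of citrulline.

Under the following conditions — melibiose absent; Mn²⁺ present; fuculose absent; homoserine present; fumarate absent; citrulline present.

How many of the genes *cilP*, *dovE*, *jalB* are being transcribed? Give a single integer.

Fumarate is absent, so TorS is inactive.
Melibiose is absent, so JovJ is inactive.
Required activator JovJ is absent, so *purQ* is not transcribed.
So PurQ is not produced.
Required activator TorS is absent, so *cilP* is not transcribed.
→ *cilP* is OFF.
Homoserine is present, so VorP is inactive.
Fuculose is absent, so IrpV is active.
With repressor IrpV bound, *dovE* is not transcribed.
→ *dovE* is OFF.
Citrulline is present, so QilB is inactive.
Mn²⁺ is present, so HaxV is active.
With repressor HaxV bound, *jalB* is not transcribed.
→ *jalB* is OFF.
0 of the 3 genes are transcribed.

0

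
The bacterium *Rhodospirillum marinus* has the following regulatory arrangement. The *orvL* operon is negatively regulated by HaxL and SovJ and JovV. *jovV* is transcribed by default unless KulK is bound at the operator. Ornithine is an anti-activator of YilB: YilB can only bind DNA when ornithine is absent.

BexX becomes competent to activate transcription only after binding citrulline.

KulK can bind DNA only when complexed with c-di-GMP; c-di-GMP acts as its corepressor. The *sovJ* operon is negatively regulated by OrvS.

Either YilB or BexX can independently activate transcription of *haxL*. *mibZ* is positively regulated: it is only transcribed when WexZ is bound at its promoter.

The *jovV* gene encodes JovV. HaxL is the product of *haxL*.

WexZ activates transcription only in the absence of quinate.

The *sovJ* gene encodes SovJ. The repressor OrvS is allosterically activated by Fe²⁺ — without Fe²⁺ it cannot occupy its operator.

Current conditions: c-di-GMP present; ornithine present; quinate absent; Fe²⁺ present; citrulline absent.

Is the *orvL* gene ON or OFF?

Ornithine is present, so YilB is inactive.
Citrulline is absent, so BexX is inactive.
No activator is available at the *haxL* promoter, so *haxL* is not transcribed.
So HaxL is not produced.
Fe²⁺ is present, so OrvS is active.
With repressor OrvS bound, *sovJ* is not transcribed.
So SovJ is not produced.
c-di-GMP is present, so KulK is active.
With repressor KulK bound, *jovV* is not transcribed.
So JovV is not produced.
With no repressor bound, *orvL* is transcribed.

ON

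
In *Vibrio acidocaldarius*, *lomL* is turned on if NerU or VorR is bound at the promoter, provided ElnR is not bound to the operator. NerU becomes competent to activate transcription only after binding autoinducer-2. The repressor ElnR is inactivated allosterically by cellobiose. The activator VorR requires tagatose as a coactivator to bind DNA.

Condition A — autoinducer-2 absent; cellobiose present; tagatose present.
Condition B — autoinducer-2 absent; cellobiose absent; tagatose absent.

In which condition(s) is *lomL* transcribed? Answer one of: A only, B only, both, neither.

Condition A:
Autoinducer-2 is absent, so NerU is inactive.
Cellobiose is present, so ElnR is inactive.
Tagatose is present, so VorR is active.
Activator VorR is present, so *lomL* is transcribed.
→ *lomL* is ON in A.
Condition B:
Autoinducer-2 is absent, so NerU is inactive.
Cellobiose is absent, so ElnR is active.
Tagatose is absent, so VorR is inactive.
With repressor ElnR bound, *lomL* is not transcribed.
→ *lomL* is OFF in B.

A only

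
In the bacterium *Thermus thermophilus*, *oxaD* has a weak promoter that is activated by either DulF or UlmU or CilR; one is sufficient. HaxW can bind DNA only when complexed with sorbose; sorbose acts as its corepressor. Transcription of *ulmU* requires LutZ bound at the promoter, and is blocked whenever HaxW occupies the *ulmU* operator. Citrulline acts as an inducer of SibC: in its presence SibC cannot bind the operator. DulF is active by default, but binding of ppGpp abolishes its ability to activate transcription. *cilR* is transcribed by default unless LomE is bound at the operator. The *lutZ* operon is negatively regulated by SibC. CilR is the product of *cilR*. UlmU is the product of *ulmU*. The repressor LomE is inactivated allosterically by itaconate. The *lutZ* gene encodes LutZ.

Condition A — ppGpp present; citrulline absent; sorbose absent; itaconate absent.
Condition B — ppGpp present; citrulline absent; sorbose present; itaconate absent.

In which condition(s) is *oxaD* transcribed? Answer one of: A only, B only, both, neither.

neither

Condition A:
ppGpp is present, so DulF is inactive.
Citrulline is absent, so SibC is active.
With repressor SibC bound, *lutZ* is not transcribed.
So LutZ is not produced.
Sorbose is absent, so HaxW is inactive.
Required activator LutZ is absent, so *ulmU* is not transcribed.
So UlmU is not produced.
Itaconate is absent, so LomE is active.
With repressor LomE bound, *cilR* is not transcribed.
So CilR is not produced.
No activator is available at the *oxaD* promoter, so *oxaD* is not transcribed.
→ *oxaD* is OFF in A.
Condition B:
ppGpp is present, so DulF is inactive.
Citrulline is absent, so SibC is active.
With repressor SibC bound, *lutZ* is not transcribed.
So LutZ is not produced.
Sorbose is present, so HaxW is active.
With repressor HaxW bound, *ulmU* is not transcribed.
So UlmU is not produced.
Itaconate is absent, so LomE is active.
With repressor LomE bound, *cilR* is not transcribed.
So CilR is not produced.
No activator is available at the *oxaD* promoter, so *oxaD* is not transcribed.
→ *oxaD* is OFF in B.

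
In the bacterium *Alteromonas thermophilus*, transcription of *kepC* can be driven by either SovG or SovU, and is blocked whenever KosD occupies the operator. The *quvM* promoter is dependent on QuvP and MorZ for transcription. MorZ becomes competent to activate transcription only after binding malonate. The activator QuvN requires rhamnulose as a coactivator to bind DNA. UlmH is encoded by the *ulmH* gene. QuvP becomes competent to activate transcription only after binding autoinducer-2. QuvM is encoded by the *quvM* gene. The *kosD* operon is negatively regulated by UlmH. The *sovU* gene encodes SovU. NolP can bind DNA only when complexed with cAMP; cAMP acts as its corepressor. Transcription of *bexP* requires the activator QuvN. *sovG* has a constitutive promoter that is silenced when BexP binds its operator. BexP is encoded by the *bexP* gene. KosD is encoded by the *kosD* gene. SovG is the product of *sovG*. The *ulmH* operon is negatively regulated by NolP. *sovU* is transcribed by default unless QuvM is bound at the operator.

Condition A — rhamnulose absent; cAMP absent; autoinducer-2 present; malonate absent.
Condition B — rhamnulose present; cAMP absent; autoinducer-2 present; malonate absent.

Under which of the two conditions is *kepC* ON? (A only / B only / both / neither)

Condition A:
Rhamnulose is absent, so QuvN is inactive.
Required activator QuvN is absent, so *bexP* is not transcribed.
So BexP is not produced.
With no repressor bound, *sovG* is transcribed.
So SovG is produced and active.
cAMP is absent, so NolP is inactive.
With no repressor bound, *ulmH* is transcribed.
So UlmH is produced and active.
With repressor UlmH bound, *kosD* is not transcribed.
So KosD is not produced.
Autoinducer-2 is present, so QuvP is active.
Malonate is absent, so MorZ is inactive.
Required activator MorZ is absent, so *quvM* is not transcribed.
So QuvM is not produced.
With no repressor bound, *sovU* is transcribed.
So SovU is produced and active.
Activator SovG is present, so *kepC* is transcribed.
→ *kepC* is ON in A.
Condition B:
Rhamnulose is present, so QuvN is active.
No repressor is bound and QuvN is active, so *bexP* is transcribed.
So BexP is produced and active.
With repressor BexP bound, *sovG* is not transcribed.
So SovG is not produced.
cAMP is absent, so NolP is inactive.
With no repressor bound, *ulmH* is transcribed.
So UlmH is produced and active.
With repressor UlmH bound, *kosD* is not transcribed.
So KosD is not produced.
Autoinducer-2 is present, so QuvP is active.
Malonate is absent, so MorZ is inactive.
Required activator MorZ is absent, so *quvM* is not transcribed.
So QuvM is not produced.
With no repressor bound, *sovU* is transcribed.
So SovU is produced and active.
Activator SovU is present, so *kepC* is transcribed.
→ *kepC* is ON in B.

both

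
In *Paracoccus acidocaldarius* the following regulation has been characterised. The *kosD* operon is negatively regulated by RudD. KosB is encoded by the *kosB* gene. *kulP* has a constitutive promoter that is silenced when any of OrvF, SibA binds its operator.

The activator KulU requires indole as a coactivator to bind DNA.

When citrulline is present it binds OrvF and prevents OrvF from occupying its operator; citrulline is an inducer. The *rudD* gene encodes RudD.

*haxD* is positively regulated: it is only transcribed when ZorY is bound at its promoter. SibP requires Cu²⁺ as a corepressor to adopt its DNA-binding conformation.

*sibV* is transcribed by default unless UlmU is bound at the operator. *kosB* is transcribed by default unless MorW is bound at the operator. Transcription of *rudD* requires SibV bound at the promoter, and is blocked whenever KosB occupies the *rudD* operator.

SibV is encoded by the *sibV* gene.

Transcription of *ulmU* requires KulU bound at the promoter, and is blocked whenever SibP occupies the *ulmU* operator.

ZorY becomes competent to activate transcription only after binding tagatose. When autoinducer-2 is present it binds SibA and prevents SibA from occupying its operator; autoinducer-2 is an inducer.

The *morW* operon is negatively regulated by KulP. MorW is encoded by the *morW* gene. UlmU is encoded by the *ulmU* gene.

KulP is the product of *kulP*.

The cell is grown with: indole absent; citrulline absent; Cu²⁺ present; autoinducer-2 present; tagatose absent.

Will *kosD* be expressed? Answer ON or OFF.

OFF

Citrulline is absent, so OrvF is active.
Autoinducer-2 is present, so SibA is inactive.
With repressor OrvF bound, *kulP* is not transcribed.
So KulP is not produced.
With no repressor bound, *morW* is transcribed.
So MorW is produced and active.
With repressor MorW bound, *kosB* is not transcribed.
So KosB is not produced.
Indole is absent, so KulU is inactive.
Cu²⁺ is present, so SibP is active.
With repressor SibP bound, *ulmU* is not transcribed.
So UlmU is not produced.
With no repressor bound, *sibV* is transcribed.
So SibV is produced and active.
No repressor is bound and SibV is active, so *rudD* is transcribed.
So RudD is produced and active.
With repressor RudD bound, *kosD* is not transcribed.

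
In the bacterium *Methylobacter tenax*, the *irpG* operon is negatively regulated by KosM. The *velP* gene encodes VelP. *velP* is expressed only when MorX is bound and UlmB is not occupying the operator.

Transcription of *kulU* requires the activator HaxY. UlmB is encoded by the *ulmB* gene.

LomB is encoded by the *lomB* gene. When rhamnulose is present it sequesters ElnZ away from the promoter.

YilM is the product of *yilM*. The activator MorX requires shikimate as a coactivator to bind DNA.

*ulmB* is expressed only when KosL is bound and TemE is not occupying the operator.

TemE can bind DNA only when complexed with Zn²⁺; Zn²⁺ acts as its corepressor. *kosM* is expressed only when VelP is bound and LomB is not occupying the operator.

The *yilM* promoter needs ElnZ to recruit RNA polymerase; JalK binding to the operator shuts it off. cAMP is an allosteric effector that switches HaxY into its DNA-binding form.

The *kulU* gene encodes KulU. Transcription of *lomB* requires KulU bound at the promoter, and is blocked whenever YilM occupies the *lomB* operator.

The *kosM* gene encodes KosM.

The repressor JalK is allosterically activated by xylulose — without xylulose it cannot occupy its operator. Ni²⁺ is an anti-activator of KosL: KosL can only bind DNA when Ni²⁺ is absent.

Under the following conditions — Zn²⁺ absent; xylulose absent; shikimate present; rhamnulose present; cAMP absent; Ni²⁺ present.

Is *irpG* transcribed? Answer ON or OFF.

cAMP is absent, so HaxY is inactive.
Required activator HaxY is absent, so *kulU* is not transcribed.
So KulU is not produced.
Xylulose is absent, so JalK is inactive.
Rhamnulose is present, so ElnZ is inactive.
Required activator ElnZ is absent, so *yilM* is not transcribed.
So YilM is not produced.
Required activator KulU is absent, so *lomB* is not transcribed.
So LomB is not produced.
Zn²⁺ is absent, so TemE is inactive.
Ni²⁺ is present, so KosL is inactive.
Required activator KosL is absent, so *ulmB* is not transcribed.
So UlmB is not produced.
Shikimate is present, so MorX is active.
No repressor is bound and MorX is active, so *velP* is transcribed.
So VelP is produced and active.
No repressor is bound and VelP is active, so *kosM* is transcribed.
So KosM is produced and active.
With repressor KosM bound, *irpG* is not transcribed.

OFF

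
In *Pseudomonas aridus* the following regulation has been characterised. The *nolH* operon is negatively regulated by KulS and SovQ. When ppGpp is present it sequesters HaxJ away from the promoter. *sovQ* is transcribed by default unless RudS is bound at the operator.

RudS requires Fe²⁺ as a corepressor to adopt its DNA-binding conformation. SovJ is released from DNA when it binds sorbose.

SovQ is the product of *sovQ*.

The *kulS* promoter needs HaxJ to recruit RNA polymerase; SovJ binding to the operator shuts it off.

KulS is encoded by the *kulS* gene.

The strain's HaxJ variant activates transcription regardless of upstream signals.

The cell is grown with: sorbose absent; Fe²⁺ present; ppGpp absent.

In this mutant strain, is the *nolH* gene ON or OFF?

ON

Sorbose is absent, so SovJ is active.
HaxJ is constitutively active in this strain.
With repressor SovJ bound, *kulS* is not transcribed.
So KulS is not produced.
Fe²⁺ is present, so RudS is active.
With repressor RudS bound, *sovQ* is not transcribed.
So SovQ is not produced.
With no repressor bound, *nolH* is transcribed.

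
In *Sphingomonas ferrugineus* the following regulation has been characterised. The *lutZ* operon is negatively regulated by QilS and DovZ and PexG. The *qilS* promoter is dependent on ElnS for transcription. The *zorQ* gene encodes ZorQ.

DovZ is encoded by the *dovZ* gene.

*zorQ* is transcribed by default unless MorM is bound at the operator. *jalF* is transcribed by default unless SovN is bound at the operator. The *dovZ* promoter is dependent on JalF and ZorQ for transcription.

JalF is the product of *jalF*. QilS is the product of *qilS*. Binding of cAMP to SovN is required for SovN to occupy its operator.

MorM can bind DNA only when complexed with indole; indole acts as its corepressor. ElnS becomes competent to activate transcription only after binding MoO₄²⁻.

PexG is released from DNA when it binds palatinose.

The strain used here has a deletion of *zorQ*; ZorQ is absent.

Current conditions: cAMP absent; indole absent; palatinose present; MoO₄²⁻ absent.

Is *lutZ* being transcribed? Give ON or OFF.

MoO₄²⁻ is absent, so ElnS is inactive.
Required activator ElnS is absent, so *qilS* is not transcribed.
So QilS is not produced.
cAMP is absent, so SovN is inactive.
With no repressor bound, *jalF* is transcribed.
So JalF is produced and active.
ZorQ is non-functional in this strain, so it has no effect.
Required activator ZorQ is absent, so *dovZ* is not transcribed.
So DovZ is not produced.
Palatinose is present, so PexG is inactive.
With no repressor bound, *lutZ* is transcribed.

ON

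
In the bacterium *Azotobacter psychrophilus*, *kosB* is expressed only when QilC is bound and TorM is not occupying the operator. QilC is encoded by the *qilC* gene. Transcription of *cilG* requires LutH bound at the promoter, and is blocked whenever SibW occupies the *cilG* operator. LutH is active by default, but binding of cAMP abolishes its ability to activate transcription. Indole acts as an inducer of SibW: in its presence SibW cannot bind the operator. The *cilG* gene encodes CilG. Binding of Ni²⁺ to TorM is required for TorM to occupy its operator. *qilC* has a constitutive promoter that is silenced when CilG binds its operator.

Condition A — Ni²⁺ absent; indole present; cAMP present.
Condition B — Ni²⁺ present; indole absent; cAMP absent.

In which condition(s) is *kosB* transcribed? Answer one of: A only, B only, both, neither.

A only

Condition A:
Ni²⁺ is absent, so TorM is inactive.
Indole is present, so SibW is inactive.
cAMP is present, so LutH is inactive.
Required activator LutH is absent, so *cilG* is not transcribed.
So CilG is not produced.
With no repressor bound, *qilC* is transcribed.
So QilC is produced and active.
No repressor is bound and QilC is active, so *kosB* is transcribed.
→ *kosB* is ON in A.
Condition B:
Ni²⁺ is present, so TorM is active.
Indole is absent, so SibW is active.
cAMP is absent, so LutH is active.
With repressor SibW bound, *cilG* is not transcribed.
So CilG is not produced.
With no repressor bound, *qilC* is transcribed.
So QilC is produced and active.
With repressor TorM bound, *kosB* is not transcribed.
→ *kosB* is OFF in B.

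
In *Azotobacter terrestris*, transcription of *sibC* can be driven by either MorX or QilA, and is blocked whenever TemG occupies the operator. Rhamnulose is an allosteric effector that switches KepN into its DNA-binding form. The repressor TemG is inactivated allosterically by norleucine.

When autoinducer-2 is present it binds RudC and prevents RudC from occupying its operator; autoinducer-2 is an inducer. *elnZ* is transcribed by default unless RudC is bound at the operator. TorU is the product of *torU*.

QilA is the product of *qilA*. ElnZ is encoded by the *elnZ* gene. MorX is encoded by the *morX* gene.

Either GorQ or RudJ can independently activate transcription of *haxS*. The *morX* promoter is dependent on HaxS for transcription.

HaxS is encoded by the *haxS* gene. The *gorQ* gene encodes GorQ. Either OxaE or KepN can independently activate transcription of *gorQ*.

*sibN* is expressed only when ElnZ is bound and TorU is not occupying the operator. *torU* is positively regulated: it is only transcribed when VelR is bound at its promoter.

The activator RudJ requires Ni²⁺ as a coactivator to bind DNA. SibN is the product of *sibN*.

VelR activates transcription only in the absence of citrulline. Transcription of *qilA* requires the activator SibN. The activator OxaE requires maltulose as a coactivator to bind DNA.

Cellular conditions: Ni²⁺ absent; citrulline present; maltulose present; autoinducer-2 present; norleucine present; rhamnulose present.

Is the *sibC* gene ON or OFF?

ON

Norleucine is present, so TemG is inactive.
Maltulose is present, so OxaE is active.
Rhamnulose is present, so KepN is active.
Activator OxaE is present, so *gorQ* is transcribed.
So GorQ is produced and active.
Ni²⁺ is absent, so RudJ is inactive.
Activator GorQ is present, so *haxS* is transcribed.
So HaxS is produced and active.
No repressor is bound and HaxS is active, so *morX* is transcribed.
So MorX is produced and active.
Autoinducer-2 is present, so RudC is inactive.
With no repressor bound, *elnZ* is transcribed.
So ElnZ is produced and active.
Citrulline is present, so VelR is inactive.
Required activator VelR is absent, so *torU* is not transcribed.
So TorU is not produced.
No repressor is bound and ElnZ is active, so *sibN* is transcribed.
So SibN is produced and active.
No repressor is bound and SibN is active, so *qilA* is transcribed.
So QilA is produced and active.
Activator MorX is present, so *sibC* is transcribed.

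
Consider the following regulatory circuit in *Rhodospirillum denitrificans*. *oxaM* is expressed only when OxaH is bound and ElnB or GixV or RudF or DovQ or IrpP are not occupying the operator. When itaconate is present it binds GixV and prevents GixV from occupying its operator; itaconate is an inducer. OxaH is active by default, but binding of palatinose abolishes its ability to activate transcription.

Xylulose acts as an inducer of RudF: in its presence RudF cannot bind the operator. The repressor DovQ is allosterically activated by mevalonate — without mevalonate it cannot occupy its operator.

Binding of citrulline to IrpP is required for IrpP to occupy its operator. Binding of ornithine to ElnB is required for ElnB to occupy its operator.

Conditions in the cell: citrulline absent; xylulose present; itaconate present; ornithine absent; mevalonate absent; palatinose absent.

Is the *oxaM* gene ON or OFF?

ON

Ornithine is absent, so ElnB is inactive.
Itaconate is present, so GixV is inactive.
Xylulose is present, so RudF is inactive.
Palatinose is absent, so OxaH is active.
Mevalonate is absent, so DovQ is inactive.
Citrulline is absent, so IrpP is inactive.
No repressor is bound and OxaH is active, so *oxaM* is transcribed.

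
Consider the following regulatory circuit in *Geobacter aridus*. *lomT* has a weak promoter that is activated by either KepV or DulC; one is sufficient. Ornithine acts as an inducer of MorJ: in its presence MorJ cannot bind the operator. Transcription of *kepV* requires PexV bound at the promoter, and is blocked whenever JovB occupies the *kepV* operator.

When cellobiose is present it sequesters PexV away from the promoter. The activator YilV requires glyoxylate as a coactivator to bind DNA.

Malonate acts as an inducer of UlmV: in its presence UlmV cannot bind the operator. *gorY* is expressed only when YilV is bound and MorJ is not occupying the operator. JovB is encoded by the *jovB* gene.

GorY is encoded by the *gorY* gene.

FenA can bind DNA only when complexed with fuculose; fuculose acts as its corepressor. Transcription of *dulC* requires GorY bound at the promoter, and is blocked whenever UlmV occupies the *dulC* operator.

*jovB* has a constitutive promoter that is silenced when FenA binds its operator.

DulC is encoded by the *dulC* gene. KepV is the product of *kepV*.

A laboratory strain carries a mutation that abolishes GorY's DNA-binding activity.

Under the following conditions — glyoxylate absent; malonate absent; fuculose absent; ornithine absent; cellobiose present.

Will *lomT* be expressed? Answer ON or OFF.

Cellobiose is present, so PexV is inactive.
Fuculose is absent, so FenA is inactive.
With no repressor bound, *jovB* is transcribed.
So JovB is produced and active.
With repressor JovB bound, *kepV* is not transcribed.
So KepV is not produced.
Malonate is absent, so UlmV is active.
GorY is non-functional in this strain, so it has no effect.
With repressor UlmV bound, *dulC* is not transcribed.
So DulC is not produced.
No activator is available at the *lomT* promoter, so *lomT* is not transcribed.

OFF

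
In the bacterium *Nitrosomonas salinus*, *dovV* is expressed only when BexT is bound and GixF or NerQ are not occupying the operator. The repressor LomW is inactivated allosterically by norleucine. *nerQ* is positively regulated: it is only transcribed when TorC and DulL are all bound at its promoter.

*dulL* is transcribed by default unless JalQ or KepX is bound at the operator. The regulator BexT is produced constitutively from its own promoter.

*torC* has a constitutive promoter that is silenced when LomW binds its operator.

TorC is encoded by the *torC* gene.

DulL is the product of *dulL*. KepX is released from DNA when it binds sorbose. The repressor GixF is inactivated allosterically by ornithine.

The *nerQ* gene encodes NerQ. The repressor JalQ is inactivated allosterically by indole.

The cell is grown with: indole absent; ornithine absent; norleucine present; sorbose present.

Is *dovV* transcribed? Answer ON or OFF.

OFF

Ornithine is absent, so GixF is active.
BexT is produced constitutively and is active.
Norleucine is present, so LomW is inactive.
With no repressor bound, *torC* is transcribed.
So TorC is produced and active.
Indole is absent, so JalQ is active.
Sorbose is present, so KepX is inactive.
With repressor JalQ bound, *dulL* is not transcribed.
So DulL is not produced.
Required activator DulL is absent, so *nerQ* is not transcribed.
So NerQ is not produced.
With repressor GixF bound, *dovV* is not transcribed.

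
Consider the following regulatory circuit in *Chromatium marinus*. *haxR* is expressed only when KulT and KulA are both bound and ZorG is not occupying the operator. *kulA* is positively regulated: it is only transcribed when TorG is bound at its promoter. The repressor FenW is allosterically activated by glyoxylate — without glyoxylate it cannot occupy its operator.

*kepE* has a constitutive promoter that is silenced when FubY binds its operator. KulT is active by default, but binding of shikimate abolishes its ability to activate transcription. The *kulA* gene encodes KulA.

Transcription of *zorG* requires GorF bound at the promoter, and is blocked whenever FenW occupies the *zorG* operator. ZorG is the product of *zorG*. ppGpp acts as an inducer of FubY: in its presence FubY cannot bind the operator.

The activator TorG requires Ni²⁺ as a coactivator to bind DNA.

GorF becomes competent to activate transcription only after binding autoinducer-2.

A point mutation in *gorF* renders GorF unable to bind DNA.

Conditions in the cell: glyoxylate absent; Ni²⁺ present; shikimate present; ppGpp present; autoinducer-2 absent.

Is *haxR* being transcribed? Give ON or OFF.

OFF

Shikimate is present, so KulT is inactive.
GorF is non-functional in this strain, so it has no effect.
Glyoxylate is absent, so FenW is inactive.
Required activator GorF is absent, so *zorG* is not transcribed.
So ZorG is not produced.
Ni²⁺ is present, so TorG is active.
No repressor is bound and TorG is active, so *kulA* is transcribed.
So KulA is produced and active.
Required activator KulT is absent, so *haxR* is not transcribed.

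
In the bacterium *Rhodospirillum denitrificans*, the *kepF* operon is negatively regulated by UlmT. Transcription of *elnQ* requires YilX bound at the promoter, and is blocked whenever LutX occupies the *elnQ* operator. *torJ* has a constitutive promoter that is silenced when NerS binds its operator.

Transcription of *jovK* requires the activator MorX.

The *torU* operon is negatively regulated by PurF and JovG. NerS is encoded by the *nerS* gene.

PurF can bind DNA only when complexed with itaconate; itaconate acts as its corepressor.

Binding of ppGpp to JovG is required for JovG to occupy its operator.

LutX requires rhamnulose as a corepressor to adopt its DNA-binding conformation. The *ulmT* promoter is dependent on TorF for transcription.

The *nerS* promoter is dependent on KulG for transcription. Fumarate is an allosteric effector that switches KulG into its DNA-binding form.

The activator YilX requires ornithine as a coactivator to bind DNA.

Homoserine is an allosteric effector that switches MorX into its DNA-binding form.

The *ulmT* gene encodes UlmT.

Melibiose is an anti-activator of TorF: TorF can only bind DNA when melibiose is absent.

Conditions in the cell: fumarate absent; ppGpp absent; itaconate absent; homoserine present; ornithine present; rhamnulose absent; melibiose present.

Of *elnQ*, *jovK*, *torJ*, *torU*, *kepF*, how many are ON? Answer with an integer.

Ornithine is present, so YilX is active.
Rhamnulose is absent, so LutX is inactive.
No repressor is bound and YilX is active, so *elnQ* is transcribed.
→ *elnQ* is ON.
Homoserine is present, so MorX is active.
No repressor is bound and MorX is active, so *jovK* is transcribed.
→ *jovK* is ON.
Fumarate is absent, so KulG is inactive.
Required activator KulG is absent, so *nerS* is not transcribed.
So NerS is not produced.
With no repressor bound, *torJ* is transcribed.
→ *torJ* is ON.
Itaconate is absent, so PurF is inactive.
ppGpp is absent, so JovG is inactive.
With no repressor bound, *torU* is transcribed.
→ *torU* is ON.
Melibiose is present, so TorF is inactive.
Required activator TorF is absent, so *ulmT* is not transcribed.
So UlmT is not produced.
With no repressor bound, *kepF* is transcribed.
→ *kepF* is ON.
5 of the 5 genes are transcribed.

5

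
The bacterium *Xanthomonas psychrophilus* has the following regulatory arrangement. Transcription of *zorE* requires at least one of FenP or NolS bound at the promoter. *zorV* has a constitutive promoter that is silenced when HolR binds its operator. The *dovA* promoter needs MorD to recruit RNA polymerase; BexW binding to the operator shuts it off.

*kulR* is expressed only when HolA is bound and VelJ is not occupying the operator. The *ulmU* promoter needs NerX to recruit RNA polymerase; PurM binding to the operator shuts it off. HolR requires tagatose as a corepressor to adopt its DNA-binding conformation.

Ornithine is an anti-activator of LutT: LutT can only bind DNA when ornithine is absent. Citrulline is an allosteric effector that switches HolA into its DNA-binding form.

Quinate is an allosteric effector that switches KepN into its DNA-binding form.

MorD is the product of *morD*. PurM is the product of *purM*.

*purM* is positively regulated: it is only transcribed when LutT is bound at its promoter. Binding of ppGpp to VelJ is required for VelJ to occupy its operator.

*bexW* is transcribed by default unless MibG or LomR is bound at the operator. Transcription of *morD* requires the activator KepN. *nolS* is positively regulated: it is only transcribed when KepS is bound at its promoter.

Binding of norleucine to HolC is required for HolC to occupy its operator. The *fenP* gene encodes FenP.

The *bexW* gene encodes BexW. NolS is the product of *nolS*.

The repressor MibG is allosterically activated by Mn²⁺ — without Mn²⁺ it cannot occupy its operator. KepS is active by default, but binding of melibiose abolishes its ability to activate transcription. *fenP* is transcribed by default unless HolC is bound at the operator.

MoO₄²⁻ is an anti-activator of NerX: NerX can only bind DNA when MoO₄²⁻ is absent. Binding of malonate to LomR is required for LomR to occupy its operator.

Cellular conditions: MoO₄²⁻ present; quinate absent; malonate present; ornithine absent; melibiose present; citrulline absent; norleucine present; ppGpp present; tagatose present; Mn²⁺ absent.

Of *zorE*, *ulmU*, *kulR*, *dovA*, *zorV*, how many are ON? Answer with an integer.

Norleucine is present, so HolC is active.
With repressor HolC bound, *fenP* is not transcribed.
So FenP is not produced.
Melibiose is present, so KepS is inactive.
Required activator KepS is absent, so *nolS* is not transcribed.
So NolS is not produced.
No activator is available at the *zorE* promoter, so *zorE* is not transcribed.
→ *zorE* is OFF.
Ornithine is absent, so LutT is active.
No repressor is bound and LutT is active, so *purM* is transcribed.
So PurM is produced and active.
MoO₄²⁻ is present, so NerX is inactive.
With repressor PurM bound, *ulmU* is not transcribed.
→ *ulmU* is OFF.
Citrulline is absent, so HolA is inactive.
ppGpp is present, so VelJ is active.
With repressor VelJ bound, *kulR* is not transcribed.
→ *kulR* is OFF.
Mn²⁺ is absent, so MibG is inactive.
Malonate is present, so LomR is active.
With repressor LomR bound, *bexW* is not transcribed.
So BexW is not produced.
Quinate is absent, so KepN is inactive.
Required activator KepN is absent, so *morD* is not transcribed.
So MorD is not produced.
Required activator MorD is absent, so *dovA* is not transcribed.
→ *dovA* is OFF.
Tagatose is present, so HolR is active.
With repressor HolR bound, *zorV* is not transcribed.
→ *zorV* is OFF.
0 of the 5 genes are transcribed.

0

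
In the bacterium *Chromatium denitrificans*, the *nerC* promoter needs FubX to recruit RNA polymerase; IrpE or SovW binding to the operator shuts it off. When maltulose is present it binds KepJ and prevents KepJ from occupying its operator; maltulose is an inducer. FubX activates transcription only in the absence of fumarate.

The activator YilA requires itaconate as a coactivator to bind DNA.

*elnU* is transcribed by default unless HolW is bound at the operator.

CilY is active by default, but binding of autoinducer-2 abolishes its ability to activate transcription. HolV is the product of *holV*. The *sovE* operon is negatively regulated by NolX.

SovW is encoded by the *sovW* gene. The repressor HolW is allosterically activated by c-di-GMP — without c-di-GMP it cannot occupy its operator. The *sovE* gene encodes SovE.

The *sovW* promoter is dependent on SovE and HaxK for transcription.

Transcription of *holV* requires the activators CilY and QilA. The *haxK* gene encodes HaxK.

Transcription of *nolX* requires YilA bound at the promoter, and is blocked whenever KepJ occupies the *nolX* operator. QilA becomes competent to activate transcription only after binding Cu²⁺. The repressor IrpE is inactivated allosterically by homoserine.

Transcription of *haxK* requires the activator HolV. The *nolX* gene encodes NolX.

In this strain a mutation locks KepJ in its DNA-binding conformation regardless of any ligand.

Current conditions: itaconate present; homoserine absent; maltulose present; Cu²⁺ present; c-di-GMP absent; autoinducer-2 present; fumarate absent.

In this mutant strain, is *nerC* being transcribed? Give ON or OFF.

Homoserine is absent, so IrpE is active.
Fumarate is absent, so FubX is active.
KepJ is constitutively active in this strain.
Itaconate is present, so YilA is active.
With repressor KepJ bound, *nolX* is not transcribed.
So NolX is not produced.
With no repressor bound, *sovE* is transcribed.
So SovE is produced and active.
Autoinducer-2 is present, so CilY is inactive.
Cu²⁺ is present, so QilA is active.
Required activator CilY is absent, so *holV* is not transcribed.
So HolV is not produced.
Required activator HolV is absent, so *haxK* is not transcribed.
So HaxK is not produced.
Required activator HaxK is absent, so *sovW* is not transcribed.
So SovW is not produced.
With repressor IrpE bound, *nerC* is not transcribed.

OFF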